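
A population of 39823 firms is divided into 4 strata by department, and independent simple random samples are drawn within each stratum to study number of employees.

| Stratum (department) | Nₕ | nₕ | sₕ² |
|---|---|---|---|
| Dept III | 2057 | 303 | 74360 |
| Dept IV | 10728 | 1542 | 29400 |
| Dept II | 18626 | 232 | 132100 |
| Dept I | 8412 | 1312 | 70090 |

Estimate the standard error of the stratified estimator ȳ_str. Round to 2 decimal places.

11.26

Var(ȳ_str) = Σₕ Wₕ²(1 − fₕ)sₕ²/nₕ with Wₕ = Nₕ/N, N = 39823.
Dept III: Wₕ = 0.05165357; term = 0.05165357²·(1 − 0.14730190)·74360/303 = 0.55833221.
Dept IV: Wₕ = 0.26939206; term = 0.26939206²·(1 − 0.14373602)·29400/1542 = 1.1847868.
Dept II: Wₕ = 0.46771966; term = 0.46771966²·(1 − 0.01245571)·132100/232 = 123.01064.
Dept I: Wₕ = 0.21123471; term = 0.21123471²·(1 − 0.15596767)·70090/1312 = 2.0119255.
Sum = 126.76568.
SE = √(126.76568) = 11.26.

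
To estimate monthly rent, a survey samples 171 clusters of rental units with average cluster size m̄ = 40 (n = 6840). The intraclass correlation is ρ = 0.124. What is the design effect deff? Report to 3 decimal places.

deff = 1 + (40 − 1)·0.124 = 1 + 4.836 = 5.836.

5.836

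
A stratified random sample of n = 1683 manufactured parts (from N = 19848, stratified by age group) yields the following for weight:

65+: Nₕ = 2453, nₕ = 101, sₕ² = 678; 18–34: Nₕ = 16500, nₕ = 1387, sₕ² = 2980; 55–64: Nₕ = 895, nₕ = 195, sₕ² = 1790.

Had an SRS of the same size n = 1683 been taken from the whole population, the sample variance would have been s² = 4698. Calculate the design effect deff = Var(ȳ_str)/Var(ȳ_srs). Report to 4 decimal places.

Var(ȳ_str) = Σ Wₕ²(1−fₕ)sₕ²/nₕ with Wₕ = Nₕ/19848:
  65+: (2453/19848)²·(1−101/2453)·678/101 = 0.098312714
  18–34: (16500/19848)²·(1−1387/16500)·2980/1387 = 1.3600063
  55–64: (895/19848)²·(1−195/895)·1790/195 = 0.014598425
  → Var(ȳ_str) = 1.4729174.
Var(ȳ_srs) = (1 − 1683/19848)·4698/1683 = 2.5547449.
deff = 1.4729174 / 2.5547449 = 0.5765.

0.5765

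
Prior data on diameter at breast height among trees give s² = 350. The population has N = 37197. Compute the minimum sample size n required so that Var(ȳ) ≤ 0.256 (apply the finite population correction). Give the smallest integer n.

1319

Without fpc, n₀ = s²/D = 350/0.256 = 1367.1875.
With fpc, (1 − n/N)·s²/n ≤ D requires n ≥ n₀/(1 + n₀/N) = 1367.1875/(1 + 1367.1875/37197) = 1318.7176.
Rounding up, n = 1319.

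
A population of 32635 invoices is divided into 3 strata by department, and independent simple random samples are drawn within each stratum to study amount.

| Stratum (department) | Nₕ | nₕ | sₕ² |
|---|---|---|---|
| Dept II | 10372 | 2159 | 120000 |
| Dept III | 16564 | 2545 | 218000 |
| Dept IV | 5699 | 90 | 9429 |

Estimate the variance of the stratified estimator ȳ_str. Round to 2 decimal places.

26.27

Var(ȳ_str) = Σₕ Wₕ²(1 − fₕ)sₕ²/nₕ with Wₕ = Nₕ/N, N = 32635.
Dept II: Wₕ = 0.31781829; term = 0.31781829²·(1 − 0.20815658)·120000/2159 = 4.4455521.
Dept III: Wₕ = 0.50755324; term = 0.50755324²·(1 − 0.15364646)·218000/2545 = 18.675994.
Dept IV: Wₕ = 0.17462847; term = 0.17462847²·(1 − 0.01579224)·9429/90 = 3.1444159.
Sum = 26.265962.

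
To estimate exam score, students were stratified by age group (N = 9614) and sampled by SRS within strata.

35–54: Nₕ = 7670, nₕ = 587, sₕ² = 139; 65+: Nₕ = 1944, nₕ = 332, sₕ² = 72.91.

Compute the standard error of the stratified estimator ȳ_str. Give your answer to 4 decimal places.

0.3829

Var(ȳ_str) = Σₕ Wₕ²(1 − fₕ)sₕ²/nₕ with Wₕ = Nₕ/N, N = 9614.
35–54: Wₕ = 0.79779488; term = 0.79779488²·(1 − 0.07653194)·139/587 = 0.13918136.
65+: Wₕ = 0.20220512; term = 0.20220512²·(1 − 0.17078189)·72.91/332 = 0.0074456407.
Sum = 0.146627.
SE = √(0.146627) = 0.3829.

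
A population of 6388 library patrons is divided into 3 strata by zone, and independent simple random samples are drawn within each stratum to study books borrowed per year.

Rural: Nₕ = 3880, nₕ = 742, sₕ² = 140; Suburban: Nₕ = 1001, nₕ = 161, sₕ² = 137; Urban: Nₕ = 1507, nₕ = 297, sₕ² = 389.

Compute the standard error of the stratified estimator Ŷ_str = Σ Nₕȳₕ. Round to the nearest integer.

2324

Var(Ŷ_str) = Σₕ Nₕ²(1 − fₕ)sₕ²/nₕ.
Rural: 3880²·(1 − 742/3880)·140/742 = 2.2972528 × 10^6.
Suburban: 1001²·(1 − 161/1001)·137/161 = 715497.39.
Urban: 1507²·(1 − 297/1507)·389/297 = 2.3883159 × 10^6.
Sum = 5.4010661 × 10^6.
SE = √(5.4010661 × 10^6) = 2324.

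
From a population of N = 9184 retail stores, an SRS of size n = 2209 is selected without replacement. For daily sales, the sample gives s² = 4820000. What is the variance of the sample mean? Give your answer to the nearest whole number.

1657

Under SRS without replacement, Var(ȳ) = (1 − f)·s²/n with f = n/N = 2209/9184 = 0.24052700.
Var(ȳ) = (1 − 0.24052700)·4820000/2209 = 0.75947300·2181.9828 = 1657.157.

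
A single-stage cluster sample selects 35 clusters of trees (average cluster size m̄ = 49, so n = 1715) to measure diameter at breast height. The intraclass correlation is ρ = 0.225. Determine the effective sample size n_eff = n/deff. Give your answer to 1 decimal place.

deff = 1 + (49 − 1)·0.225 = 1 + 10.8 = 11.8.
n_eff = 1715 / 11.8 = 145.3.

145.3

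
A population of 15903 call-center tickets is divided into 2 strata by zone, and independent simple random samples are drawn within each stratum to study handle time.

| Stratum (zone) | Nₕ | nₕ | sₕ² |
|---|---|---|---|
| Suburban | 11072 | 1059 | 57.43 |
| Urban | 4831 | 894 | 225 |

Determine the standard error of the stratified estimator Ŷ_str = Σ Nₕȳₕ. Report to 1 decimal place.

Var(Ŷ_str) = Σₕ Nₕ²(1 − fₕ)sₕ²/nₕ.
Suburban: 11072²·(1 − 1059/11072)·57.43/1059 = 6.0121963 × 10^6.
Urban: 4831²·(1 − 894/4831)·225/894 = 4.7868239 × 10^6.
Sum = 1.079902 × 10^7.
SE = √(1.079902 × 10^7) = 3286.2.

3286.2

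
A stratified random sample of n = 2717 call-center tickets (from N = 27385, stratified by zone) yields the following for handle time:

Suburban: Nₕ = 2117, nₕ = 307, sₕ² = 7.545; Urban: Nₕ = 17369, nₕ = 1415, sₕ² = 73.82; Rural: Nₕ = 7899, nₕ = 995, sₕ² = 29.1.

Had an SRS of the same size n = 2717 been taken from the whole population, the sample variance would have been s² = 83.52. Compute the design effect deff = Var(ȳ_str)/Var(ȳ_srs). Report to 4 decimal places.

Var(ȳ_str) = Σ Wₕ²(1−fₕ)sₕ²/nₕ with Wₕ = Nₕ/27385:
  Suburban: (2117/27385)²·(1−307/2117)·7.545/307 = 1.2557258 × 10^-4
  Urban: (17369/27385)²·(1−1415/17369)·73.82/1415 = 0.01927687
  Rural: (7899/27385)²·(1−995/7899)·29.1/995 = 0.0021267543
  → Var(ȳ_str) = 0.021529197.
Var(ȳ_srs) = (1 − 2717/27385)·83.52/2717 = 0.027689942.
deff = 0.021529197 / 0.027689942 = 0.7775.

0.7775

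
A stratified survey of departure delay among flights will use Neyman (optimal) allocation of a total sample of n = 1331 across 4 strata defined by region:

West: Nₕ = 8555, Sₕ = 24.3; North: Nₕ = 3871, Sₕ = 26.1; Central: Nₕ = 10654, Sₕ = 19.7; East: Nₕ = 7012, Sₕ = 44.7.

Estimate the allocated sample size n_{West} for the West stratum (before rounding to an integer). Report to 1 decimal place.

Neyman allocation: nₕ = n·NₕSₕ / Σⱼ NⱼSⱼ.
Σ NⱼSⱼ = 8555·24.3 + 3871·26.1 + 10654·19.7 + 7012·44.7 = 832239.8.
n_{West} = 1331·8555·24.3 / 832239.8 = 332.5.

332.5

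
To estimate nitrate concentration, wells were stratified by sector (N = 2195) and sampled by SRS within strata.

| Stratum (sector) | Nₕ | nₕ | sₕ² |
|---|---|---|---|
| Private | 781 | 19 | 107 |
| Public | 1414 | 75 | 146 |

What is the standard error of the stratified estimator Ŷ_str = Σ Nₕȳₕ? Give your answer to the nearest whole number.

Var(Ŷ_str) = Σₕ Nₕ²(1 − fₕ)sₕ²/nₕ.
Private: 781²·(1 − 19/781)·107/19 = 3.3514765 × 10^6.
Public: 1414²·(1 − 75/1414)·146/75 = 3.6857135 × 10^6.
Sum = 7.03719 × 10^6.
SE = √(7.03719 × 10^6) = 2653.

2653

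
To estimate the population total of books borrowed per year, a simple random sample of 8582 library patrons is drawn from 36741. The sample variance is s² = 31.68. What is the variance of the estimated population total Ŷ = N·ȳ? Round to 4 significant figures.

3.819 × 10^6

Var(Ŷ) = N²·Var(ȳ) = N²·(1 − n/N)·s²/n.
f = 8582/36741 = 0.23358101; Var(ȳ) = 0.76641899·31.68/8582 = 0.0028291952.
Var(Ŷ) = 36741² · 0.0028291952 = 3.8191337 × 10^6.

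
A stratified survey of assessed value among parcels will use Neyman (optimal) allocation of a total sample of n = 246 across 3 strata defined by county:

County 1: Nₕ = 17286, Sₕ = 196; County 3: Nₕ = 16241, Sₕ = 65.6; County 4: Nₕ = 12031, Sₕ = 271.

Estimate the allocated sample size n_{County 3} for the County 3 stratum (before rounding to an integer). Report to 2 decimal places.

33.98

Neyman allocation: nₕ = n·NₕSₕ / Σⱼ NⱼSⱼ.
Σ NⱼSⱼ = 17286·196 + 16241·65.6 + 12031·271 = 7.7138666 × 10^6.
n_{County 3} = 246·16241·65.6 / (7.7138666 × 10^6) = 33.98.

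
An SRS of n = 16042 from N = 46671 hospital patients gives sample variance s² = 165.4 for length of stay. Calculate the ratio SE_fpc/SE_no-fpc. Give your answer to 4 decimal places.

0.8101

f = n/N = 16042/46671 = 0.34372523.
SE_no-fpc = √(s²/n) = 0.10154031; SE_fpc = √((1−f)s²/n) = 0.082258607.
Ratio = √(1−f) = 0.81010788.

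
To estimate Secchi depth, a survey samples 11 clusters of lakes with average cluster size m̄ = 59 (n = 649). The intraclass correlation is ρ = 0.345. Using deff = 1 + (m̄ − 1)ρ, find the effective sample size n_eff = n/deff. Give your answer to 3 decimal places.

30.890

deff = 1 + (59 − 1)·0.345 = 1 + 20.01 = 21.01.
n_eff = 649 / 21.01 = 30.890.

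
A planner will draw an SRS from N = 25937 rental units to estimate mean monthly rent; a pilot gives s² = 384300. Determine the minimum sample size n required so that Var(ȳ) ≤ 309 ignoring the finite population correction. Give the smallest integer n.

1244

Without fpc, n₀ = s²/D = 384300/309 = 1243.6893.
Rounding up, n = 1244.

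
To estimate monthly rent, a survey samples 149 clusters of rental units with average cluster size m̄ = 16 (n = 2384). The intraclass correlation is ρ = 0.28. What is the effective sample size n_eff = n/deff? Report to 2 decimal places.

458.46

deff = 1 + (16 − 1)·0.28 = 1 + 4.2 = 5.2.
n_eff = 2384 / 5.2 = 458.46.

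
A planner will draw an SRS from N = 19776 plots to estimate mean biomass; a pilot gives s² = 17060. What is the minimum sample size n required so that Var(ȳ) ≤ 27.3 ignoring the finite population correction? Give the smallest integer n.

625

Without fpc, n₀ = s²/D = 17060/27.3 = 624.9084.
Rounding up, n = 625.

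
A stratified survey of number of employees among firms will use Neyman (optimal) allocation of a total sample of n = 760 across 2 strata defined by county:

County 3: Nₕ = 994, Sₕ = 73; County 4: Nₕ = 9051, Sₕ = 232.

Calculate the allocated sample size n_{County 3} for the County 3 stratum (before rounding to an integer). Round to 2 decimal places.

25.39

Neyman allocation: nₕ = n·NₕSₕ / Σⱼ NⱼSⱼ.
Σ NⱼSⱼ = 994·73 + 9051·232 = 2.172394 × 10^6.
n_{County 3} = 760·994·73 / (2.172394 × 10^6) = 25.39.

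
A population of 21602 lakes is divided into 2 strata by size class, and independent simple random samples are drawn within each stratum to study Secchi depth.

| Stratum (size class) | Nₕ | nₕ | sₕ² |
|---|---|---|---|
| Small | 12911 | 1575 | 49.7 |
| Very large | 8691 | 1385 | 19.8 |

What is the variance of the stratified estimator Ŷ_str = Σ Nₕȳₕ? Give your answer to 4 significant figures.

5.526 × 10^6

Var(Ŷ_str) = Σₕ Nₕ²(1 − fₕ)sₕ²/nₕ.
Small: 12911²·(1 − 1575/12911)·49.7/1575 = 4.6184426 × 10^6.
Very large: 8691²·(1 − 1385/8691)·19.8/1385 = 907747.03.
Sum = 5.5261896 × 10^6.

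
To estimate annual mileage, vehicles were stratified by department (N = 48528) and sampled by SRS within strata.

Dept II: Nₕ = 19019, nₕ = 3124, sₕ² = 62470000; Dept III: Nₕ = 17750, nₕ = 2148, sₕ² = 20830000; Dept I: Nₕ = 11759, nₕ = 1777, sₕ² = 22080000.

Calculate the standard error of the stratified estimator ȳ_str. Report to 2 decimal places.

65.78

Var(ȳ_str) = Σₕ Wₕ²(1 − fₕ)sₕ²/nₕ with Wₕ = Nₕ/N, N = 48528.
Dept II: Wₕ = 0.39191807; term = 0.39191807²·(1 − 0.16425680)·62470000/3124 = 2566.9884.
Dept III: Wₕ = 0.36576822; term = 0.36576822²·(1 − 0.12101408)·20830000/2148 = 1140.378.
Dept I: Wₕ = 0.24231372; term = 0.24231372²·(1 − 0.15111829)·22080000/1777 = 619.31958.
Sum = 4326.686.
SE = √(4326.686) = 65.78.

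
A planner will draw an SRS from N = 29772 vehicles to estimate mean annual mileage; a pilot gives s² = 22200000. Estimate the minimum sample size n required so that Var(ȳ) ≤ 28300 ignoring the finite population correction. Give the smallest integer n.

785

Without fpc, n₀ = s²/D = 22200000/28300 = 784.4523.
Rounding up, n = 785.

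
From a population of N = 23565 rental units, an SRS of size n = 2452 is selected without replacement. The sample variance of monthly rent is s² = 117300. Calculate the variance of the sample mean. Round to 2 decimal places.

42.86

Under SRS without replacement, Var(ȳ) = (1 − f)·s²/n with f = n/N = 2452/23565 = 0.10405262.
Var(ȳ) = (1 − 0.10405262)·117300/2452 = 0.89594738·47.838499 = 42.860778.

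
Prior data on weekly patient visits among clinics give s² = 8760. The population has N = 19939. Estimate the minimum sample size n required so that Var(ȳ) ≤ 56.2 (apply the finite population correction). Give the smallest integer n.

155

Without fpc, n₀ = s²/D = 8760/56.2 = 155.8719.
With fpc, (1 − n/N)·s²/n ≤ D requires n ≥ n₀/(1 + n₀/N) = 155.8719/(1 + 155.8719/19939) = 154.6628.
Rounding up, n = 155.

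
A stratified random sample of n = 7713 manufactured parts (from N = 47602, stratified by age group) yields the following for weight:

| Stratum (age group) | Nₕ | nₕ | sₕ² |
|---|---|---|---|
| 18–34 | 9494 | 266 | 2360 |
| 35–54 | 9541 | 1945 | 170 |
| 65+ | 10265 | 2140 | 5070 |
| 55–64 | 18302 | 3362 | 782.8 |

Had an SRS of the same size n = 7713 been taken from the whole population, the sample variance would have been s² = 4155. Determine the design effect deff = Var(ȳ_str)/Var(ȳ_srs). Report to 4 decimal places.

Var(ȳ_str) = Σ Wₕ²(1−fₕ)sₕ²/nₕ with Wₕ = Nₕ/47602:
  18–34: (9494/47602)²·(1−266/9494)·2360/266 = 0.34303369
  35–54: (9541/47602)²·(1−1945/9541)·170/1945 = 0.0027954889
  65+: (10265/47602)²·(1−2140/10265)·5070/2140 = 0.087201932
  55–64: (18302/47602)²·(1−3362/18302)·782.8/3362 = 0.028096476
  → Var(ȳ_str) = 0.46112759.
Var(ȳ_srs) = (1 − 7713/47602)·4155/7713 = 0.45141465.
deff = 0.46112759 / 0.45141465 = 1.0215.

1.0215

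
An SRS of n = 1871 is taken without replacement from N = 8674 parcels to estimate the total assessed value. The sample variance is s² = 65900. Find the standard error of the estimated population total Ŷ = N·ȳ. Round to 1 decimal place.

45589.6

Var(Ŷ) = N²·Var(ȳ) = N²·(1 − n/N)·s²/n.
f = 1871/8674 = 0.21570210; Var(ȳ) = 0.78429790·65900/1871 = 27.624389.
Var(Ŷ) = 8674² · 27.624389 = 2.0784114 × 10^9.
SE(Ŷ) = √(2.0784114 × 10^9) = 45589.6.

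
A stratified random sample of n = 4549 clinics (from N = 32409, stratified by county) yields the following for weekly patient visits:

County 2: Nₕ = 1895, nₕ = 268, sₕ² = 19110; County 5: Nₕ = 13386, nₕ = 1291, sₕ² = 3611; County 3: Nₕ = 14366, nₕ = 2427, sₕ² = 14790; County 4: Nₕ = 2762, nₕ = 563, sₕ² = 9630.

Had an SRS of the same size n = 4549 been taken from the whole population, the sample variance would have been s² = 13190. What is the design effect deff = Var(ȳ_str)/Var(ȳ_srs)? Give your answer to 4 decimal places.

Var(ȳ_str) = Σ Wₕ²(1−fₕ)sₕ²/nₕ with Wₕ = Nₕ/32409:
  County 2: (1895/32409)²·(1−268/1895)·19110/268 = 0.20931068
  County 5: (13386/32409)²·(1−1291/13386)·3611/1291 = 0.4311483
  County 3: (14366/32409)²·(1−2427/14366)·14790/2427 = 0.99510968
  County 4: (2762/32409)²·(1−563/2762)·9630/563 = 0.098908937
  → Var(ȳ_str) = 1.7344776.
Var(ȳ_srs) = (1 − 4549/32409)·13190/4549 = 2.4925526.
deff = 1.7344776 / 2.4925526 = 0.6959.

0.6959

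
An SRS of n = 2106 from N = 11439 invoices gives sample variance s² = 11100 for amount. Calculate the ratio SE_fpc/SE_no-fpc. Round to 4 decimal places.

0.9033

f = n/N = 2106/11439 = 0.18410700.
SE_no-fpc = √(s²/n) = 2.2957908; SE_fpc = √((1−f)s²/n) = 2.0737142.
Ratio = √(1−f) = 0.90326795.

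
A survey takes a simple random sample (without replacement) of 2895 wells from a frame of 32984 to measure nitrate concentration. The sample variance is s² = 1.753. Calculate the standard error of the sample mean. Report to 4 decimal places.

0.0235

Under SRS without replacement, Var(ȳ) = (1 − f)·s²/n with f = n/N = 2895/32984 = 0.08776983.
Var(ȳ) = (1 − 0.08776983)·1.753/2895 = 0.91223017·6.0552677 × 10^-4 = 5.5237979 × 10^-4.
SE(ȳ) = √(5.5237979 × 10^-4) = 0.0235.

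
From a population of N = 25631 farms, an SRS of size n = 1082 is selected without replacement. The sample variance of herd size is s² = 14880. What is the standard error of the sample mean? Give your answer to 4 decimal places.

3.6293

Under SRS without replacement, Var(ȳ) = (1 − f)·s²/n with f = n/N = 1082/25631 = 0.04221451.
Var(ȳ) = (1 − 0.04221451)·14880/1082 = 0.95778549·13.752311 = 13.171764.
SE(ȳ) = √(13.171764) = 3.6293.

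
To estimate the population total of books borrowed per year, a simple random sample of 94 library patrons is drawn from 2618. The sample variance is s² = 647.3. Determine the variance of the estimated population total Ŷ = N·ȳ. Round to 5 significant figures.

Var(Ŷ) = N²·Var(ȳ) = N²·(1 − n/N)·s²/n.
f = 94/2618 = 0.03590527; Var(ȳ) = 0.96409473·647.3/94 = 6.6389204.
Var(Ŷ) = 2618² · 6.6389204 = 4.5502656 × 10^7.

4.5503 × 10^7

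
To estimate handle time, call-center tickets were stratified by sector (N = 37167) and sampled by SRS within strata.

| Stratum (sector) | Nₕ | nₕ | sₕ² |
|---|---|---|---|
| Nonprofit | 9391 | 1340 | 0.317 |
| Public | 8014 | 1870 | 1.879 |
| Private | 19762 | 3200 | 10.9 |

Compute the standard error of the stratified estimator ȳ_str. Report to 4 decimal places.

Var(ȳ_str) = Σₕ Wₕ²(1 − fₕ)sₕ²/nₕ with Wₕ = Nₕ/N, N = 37167.
Nonprofit: Wₕ = 0.25267038; term = 0.25267038²·(1 − 0.14268981)·0.317/1340 = 1.2947953 × 10^-5.
Public: Wₕ = 0.21562138; term = 0.21562138²·(1 − 0.23334165)·1.879/1870 = 3.5815474 × 10^-5.
Private: Wₕ = 0.53170824; term = 0.53170824²·(1 − 0.16192693)·10.9/3200 = 8.070588 × 10^-4.
Sum = 8.5582223 × 10^-4.
SE = √(8.5582223 × 10^-4) = 0.0293.

0.0293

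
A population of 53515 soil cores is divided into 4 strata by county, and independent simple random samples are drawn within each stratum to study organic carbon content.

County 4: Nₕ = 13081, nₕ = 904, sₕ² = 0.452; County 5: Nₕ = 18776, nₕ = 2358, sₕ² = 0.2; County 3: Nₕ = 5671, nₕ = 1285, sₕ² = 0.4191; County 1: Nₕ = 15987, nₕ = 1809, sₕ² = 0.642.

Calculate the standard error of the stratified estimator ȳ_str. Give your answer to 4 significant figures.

0.008238

Var(ȳ_str) = Σₕ Wₕ²(1 − fₕ)sₕ²/nₕ with Wₕ = Nₕ/N, N = 53515.
County 4: Wₕ = 0.24443614; term = 0.24443614²·(1 − 0.06910787)·0.452/904 = 2.7809949 × 10^-5.
County 5: Wₕ = 0.35085490; term = 0.35085490²·(1 − 0.12558585)·0.2/2358 = 9.1297411 × 10^-6.
County 3: Wₕ = 0.10597029; term = 0.10597029²·(1 − 0.22659143)·0.4191/1285 = 2.8326424 × 10^-6.
County 1: Wₕ = 0.29873867; term = 0.29873867²·(1 − 0.11315444)·0.642/1809 = 2.8088422 × 10^-5.
Sum = 6.7860755 × 10^-5.
SE = √(6.7860755 × 10^-5) = 0.008238.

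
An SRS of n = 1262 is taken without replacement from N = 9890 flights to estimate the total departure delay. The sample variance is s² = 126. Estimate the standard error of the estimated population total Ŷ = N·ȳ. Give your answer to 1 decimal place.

2918.8

Var(Ŷ) = N²·Var(ȳ) = N²·(1 − n/N)·s²/n.
f = 1262/9890 = 0.12760364; Var(ȳ) = 0.87239636·126/1262 = 0.08710138.
Var(Ŷ) = 9890² · 0.08710138 = 8.5195689 × 10^6.
SE(Ŷ) = √(8.5195689 × 10^6) = 2918.8.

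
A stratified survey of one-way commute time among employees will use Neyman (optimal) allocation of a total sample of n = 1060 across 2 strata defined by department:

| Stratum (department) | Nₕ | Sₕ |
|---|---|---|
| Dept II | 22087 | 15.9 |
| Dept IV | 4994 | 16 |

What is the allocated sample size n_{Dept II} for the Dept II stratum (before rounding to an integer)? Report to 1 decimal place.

863.5

Neyman allocation: nₕ = n·NₕSₕ / Σⱼ NⱼSⱼ.
Σ NⱼSⱼ = 22087·15.9 + 4994·16 = 431087.3.
n_{Dept II} = 1060·22087·15.9 / 431087.3 = 863.5.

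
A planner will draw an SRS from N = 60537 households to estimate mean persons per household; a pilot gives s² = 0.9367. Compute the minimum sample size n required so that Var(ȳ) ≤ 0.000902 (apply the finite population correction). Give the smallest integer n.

Without fpc, n₀ = s²/D = 0.9367/0.000902 = 1038.4701.
With fpc, (1 − n/N)·s²/n ≤ D requires n ≥ n₀/(1 + n₀/N) = 1038.4701/(1 + 1038.4701/60537) = 1020.9563.
Rounding up, n = 1021.

1021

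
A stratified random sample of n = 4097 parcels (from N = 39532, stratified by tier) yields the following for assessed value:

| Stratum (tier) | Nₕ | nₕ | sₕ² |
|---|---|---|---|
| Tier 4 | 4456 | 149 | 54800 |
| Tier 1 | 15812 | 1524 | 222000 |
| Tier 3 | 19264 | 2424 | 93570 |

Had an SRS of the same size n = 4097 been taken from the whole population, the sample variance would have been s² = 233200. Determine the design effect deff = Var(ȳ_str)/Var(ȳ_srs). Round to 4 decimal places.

0.6583

Var(ȳ_str) = Σ Wₕ²(1−fₕ)sₕ²/nₕ with Wₕ = Nₕ/39532:
  Tier 4: (4456/39532)²·(1−149/4456)·54800/149 = 4.5166535
  Tier 1: (15812/39532)²·(1−1524/15812)·222000/1524 = 21.058561
  Tier 3: (19264/39532)²·(1−2424/19264)·93570/2424 = 8.0129973
  → Var(ȳ_str) = 33.588212.
Var(ȳ_srs) = (1 − 4097/39532)·233200/4097 = 51.020679.
deff = 33.588212 / 51.020679 = 0.6583.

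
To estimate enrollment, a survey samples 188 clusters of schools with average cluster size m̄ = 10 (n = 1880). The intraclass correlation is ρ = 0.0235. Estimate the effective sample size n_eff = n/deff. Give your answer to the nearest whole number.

deff = 1 + (10 − 1)·0.0235 = 1 + 0.2115 = 1.2115.
n_eff = 1880 / 1.2115 = 1552.

1552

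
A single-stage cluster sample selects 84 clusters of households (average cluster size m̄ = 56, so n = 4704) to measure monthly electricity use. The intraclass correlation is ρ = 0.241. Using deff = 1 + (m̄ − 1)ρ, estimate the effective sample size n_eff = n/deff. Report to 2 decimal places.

deff = 1 + (56 − 1)·0.241 = 1 + 13.255 = 14.255.
n_eff = 4704 / 14.255 = 329.99.

329.99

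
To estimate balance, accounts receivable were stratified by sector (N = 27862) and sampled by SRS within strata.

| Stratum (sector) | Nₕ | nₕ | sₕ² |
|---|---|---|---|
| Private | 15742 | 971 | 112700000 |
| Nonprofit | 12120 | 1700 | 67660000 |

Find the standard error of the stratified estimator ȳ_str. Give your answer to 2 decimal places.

203.08

Var(ȳ_str) = Σₕ Wₕ²(1 − fₕ)sₕ²/nₕ with Wₕ = Nₕ/N, N = 27862.
Private: Wₕ = 0.56499892; term = 0.56499892²·(1 − 0.06168212)·112700000/971 = 34765.615.
Nonprofit: Wₕ = 0.43500108; term = 0.43500108²·(1 − 0.14026403)·67660000/1700 = 6474.8369.
Sum = 41240.452.
SE = √(41240.452) = 203.08.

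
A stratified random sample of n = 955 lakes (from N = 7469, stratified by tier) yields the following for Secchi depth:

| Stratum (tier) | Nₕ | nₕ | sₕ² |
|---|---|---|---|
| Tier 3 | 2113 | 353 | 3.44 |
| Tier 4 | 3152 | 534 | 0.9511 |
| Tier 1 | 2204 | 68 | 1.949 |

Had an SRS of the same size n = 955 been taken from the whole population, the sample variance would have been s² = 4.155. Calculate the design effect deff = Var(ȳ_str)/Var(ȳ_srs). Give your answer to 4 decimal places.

0.8781

Var(ȳ_str) = Σ Wₕ²(1−fₕ)sₕ²/nₕ with Wₕ = Nₕ/7469:
  Tier 3: (2113/7469)²·(1−353/2113)·3.44/353 = 6.4963735 × 10^-4
  Tier 4: (3152/7469)²·(1−534/3152)·0.9511/534 = 2.6346071 × 10^-4
  Tier 1: (2204/7469)²·(1−68/2204)·1.949/68 = 0.0024187492
  → Var(ȳ_str) = 0.0033318473.
Var(ȳ_srs) = (1 − 955/7469)·4.155/955 = 0.003794486.
deff = 0.0033318473 / 0.003794486 = 0.8781.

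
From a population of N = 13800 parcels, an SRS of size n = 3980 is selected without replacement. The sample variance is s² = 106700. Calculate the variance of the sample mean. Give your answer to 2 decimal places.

19.08

Under SRS without replacement, Var(ȳ) = (1 − f)·s²/n with f = n/N = 3980/13800 = 0.28840580.
Var(ȳ) = (1 − 0.28840580)·106700/3980 = 0.71159420·26.809045 = 19.077161.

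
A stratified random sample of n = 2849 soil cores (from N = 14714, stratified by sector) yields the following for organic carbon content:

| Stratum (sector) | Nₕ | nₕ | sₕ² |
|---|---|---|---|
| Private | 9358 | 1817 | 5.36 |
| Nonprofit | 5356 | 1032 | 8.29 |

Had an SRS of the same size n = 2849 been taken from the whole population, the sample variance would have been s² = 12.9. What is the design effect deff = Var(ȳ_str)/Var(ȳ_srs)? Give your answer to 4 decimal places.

0.4987

Var(ȳ_str) = Σ Wₕ²(1−fₕ)sₕ²/nₕ with Wₕ = Nₕ/14714:
  Private: (9358/14714)²·(1−1817/9358)·5.36/1817 = 9.6152447 × 10^-4
  Nonprofit: (5356/14714)²·(1−1032/5356)·8.29/1032 = 8.5928966 × 10^-4
  → Var(ȳ_str) = 0.0018208141.
Var(ȳ_srs) = (1 − 2849/14714)·12.9/2849 = 0.0036511885.
deff = 0.0018208141 / 0.0036511885 = 0.4987.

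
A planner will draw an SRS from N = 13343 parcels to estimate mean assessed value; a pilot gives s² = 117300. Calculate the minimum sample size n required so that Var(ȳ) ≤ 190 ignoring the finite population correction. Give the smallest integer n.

Without fpc, n₀ = s²/D = 117300/190 = 617.3684.
Rounding up, n = 618.

618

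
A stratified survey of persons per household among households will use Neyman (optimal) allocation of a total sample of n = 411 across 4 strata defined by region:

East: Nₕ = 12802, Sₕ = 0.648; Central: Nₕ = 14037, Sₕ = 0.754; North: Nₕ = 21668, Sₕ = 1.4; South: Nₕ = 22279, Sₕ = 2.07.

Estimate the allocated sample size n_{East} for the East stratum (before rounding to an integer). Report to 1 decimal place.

Neyman allocation: nₕ = n·NₕSₕ / Σⱼ NⱼSⱼ.
Σ NⱼSⱼ = 12802·0.648 + 14037·0.754 + 21668·1.4 + 22279·2.07 = 95332.324.
n_{East} = 411·12802·0.648 / 95332.324 = 35.8.

35.8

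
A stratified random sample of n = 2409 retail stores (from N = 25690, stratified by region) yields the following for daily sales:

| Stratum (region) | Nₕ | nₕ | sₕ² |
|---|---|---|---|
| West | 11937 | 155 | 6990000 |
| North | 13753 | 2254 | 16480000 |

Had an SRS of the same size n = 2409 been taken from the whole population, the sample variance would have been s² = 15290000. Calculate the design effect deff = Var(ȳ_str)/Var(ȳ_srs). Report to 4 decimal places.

Var(ȳ_str) = Σ Wₕ²(1−fₕ)sₕ²/nₕ with Wₕ = Nₕ/25690:
  West: (11937/25690)²·(1−155/11937)·6990000/155 = 9610.1791
  North: (13753/25690)²·(1−2254/13753)·16480000/2254 = 1751.994
  → Var(ȳ_str) = 11362.173.
Var(ȳ_srs) = (1 − 2409/25690)·15290000/2409 = 5751.8587.
deff = 11362.173 / 5751.8587 = 1.9754.

1.9754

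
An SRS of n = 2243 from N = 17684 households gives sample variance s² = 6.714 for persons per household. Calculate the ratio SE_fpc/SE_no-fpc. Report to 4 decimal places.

f = n/N = 2243/17684 = 0.12683782.
SE_no-fpc = √(s²/n) = 0.054711174; SE_fpc = √((1−f)s²/n) = 0.051123843.
Ratio = √(1−f) = 0.93443147.

0.9344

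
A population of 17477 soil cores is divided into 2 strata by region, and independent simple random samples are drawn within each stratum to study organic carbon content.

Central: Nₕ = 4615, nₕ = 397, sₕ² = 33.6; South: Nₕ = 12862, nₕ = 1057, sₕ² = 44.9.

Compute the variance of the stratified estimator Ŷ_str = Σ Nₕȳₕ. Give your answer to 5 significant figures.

8.0973 × 10^6

Var(Ŷ_str) = Σₕ Nₕ²(1 − fₕ)sₕ²/nₕ.
Central: 4615²·(1 − 397/4615)·33.6/397 = 1.6475062 × 10^6.
South: 12862²·(1 − 1057/12862)·44.9/1057 = 6.4497941 × 10^6.
Sum = 8.0973003 × 10^6.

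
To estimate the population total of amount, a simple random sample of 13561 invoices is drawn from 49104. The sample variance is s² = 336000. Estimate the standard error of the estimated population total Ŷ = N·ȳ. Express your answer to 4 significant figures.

208000

Var(Ŷ) = N²·Var(ȳ) = N²·(1 − n/N)·s²/n.
f = 13561/49104 = 0.27616895; Var(ȳ) = 0.72383105·336000/13561 = 17.934314.
Var(Ŷ) = 49104² · 17.934314 = 4.3243268 × 10^10.
SE(Ŷ) = √(4.3243268 × 10^10) = 208000.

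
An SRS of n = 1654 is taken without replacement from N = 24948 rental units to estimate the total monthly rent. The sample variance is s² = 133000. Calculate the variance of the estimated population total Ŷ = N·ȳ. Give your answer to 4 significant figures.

4.673 × 10^10

Var(Ŷ) = N²·Var(ȳ) = N²·(1 − n/N)·s²/n.
f = 1654/24948 = 0.06629790; Var(ȳ) = 0.93370210·133000/1654 = 75.080036.
Var(Ŷ) = 24948² · 75.080036 = 4.6730017 × 10^10.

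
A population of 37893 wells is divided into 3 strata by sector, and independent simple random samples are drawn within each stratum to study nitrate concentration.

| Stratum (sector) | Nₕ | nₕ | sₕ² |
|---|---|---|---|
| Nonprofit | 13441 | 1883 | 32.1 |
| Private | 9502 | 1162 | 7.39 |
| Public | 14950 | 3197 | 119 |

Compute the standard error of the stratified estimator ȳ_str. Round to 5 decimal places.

0.08216

Var(ȳ_str) = Σₕ Wₕ²(1 − fₕ)sₕ²/nₕ with Wₕ = Nₕ/N, N = 37893.
Nonprofit: Wₕ = 0.35470931; term = 0.35470931²·(1 − 0.14009374)·32.1/1883 = 0.0018443825.
Private: Wₕ = 0.25075872; term = 0.25075872²·(1 − 0.12229004)·7.39/1162 = 3.5099539 × 10^-4.
Public: Wₕ = 0.39453197; term = 0.39453197²·(1 − 0.21384615)·119/3197 = 0.004554873.
Sum = 0.0067502509.
SE = √(0.0067502509) = 0.08216.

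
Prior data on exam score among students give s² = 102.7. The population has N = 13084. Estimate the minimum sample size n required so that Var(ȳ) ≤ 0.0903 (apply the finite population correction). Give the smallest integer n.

Without fpc, n₀ = s²/D = 102.7/0.0903 = 1137.3200.
With fpc, (1 − n/N)·s²/n ≤ D requires n ≥ n₀/(1 + n₀/N) = 1137.3200/(1 + 1137.3200/13084) = 1046.3652.
Rounding up, n = 1047.

1047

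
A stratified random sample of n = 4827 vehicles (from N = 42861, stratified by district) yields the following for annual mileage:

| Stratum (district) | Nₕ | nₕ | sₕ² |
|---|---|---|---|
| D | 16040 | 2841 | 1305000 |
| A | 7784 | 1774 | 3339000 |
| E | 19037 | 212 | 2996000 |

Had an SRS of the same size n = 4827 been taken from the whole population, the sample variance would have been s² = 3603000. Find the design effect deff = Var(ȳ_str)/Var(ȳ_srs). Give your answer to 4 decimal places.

4.3144

Var(ȳ_str) = Σ Wₕ²(1−fₕ)sₕ²/nₕ with Wₕ = Nₕ/42861:
  D: (16040/42861)²·(1−2841/16040)·1305000/2841 = 52.937091
  A: (7784/42861)²·(1−1774/7784)·3339000/1774 = 47.930891
  E: (19037/42861)²·(1−212/19037)·2996000/212 = 2756.8608
  → Var(ȳ_str) = 2857.7288.
Var(ȳ_srs) = (1 − 4827/42861)·3603000/4827 = 662.36392.
deff = 2857.7288 / 662.36392 = 4.3144.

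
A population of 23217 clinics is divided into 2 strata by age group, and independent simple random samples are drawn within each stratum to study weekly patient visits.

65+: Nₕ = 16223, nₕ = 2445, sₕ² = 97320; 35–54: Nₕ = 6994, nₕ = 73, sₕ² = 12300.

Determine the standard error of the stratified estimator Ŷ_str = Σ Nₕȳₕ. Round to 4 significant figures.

Var(Ŷ_str) = Σₕ Nₕ²(1 − fₕ)sₕ²/nₕ.
65+: 16223²·(1 − 2445/16223)·97320/2445 = 8.8969384 × 10^9.
35–54: 6994²·(1 − 73/6994)·12300/73 = 8.1559908 × 10^9.
Sum = 1.7052929 × 10^10.
SE = √(1.7052929 × 10^10) = 130600.

130600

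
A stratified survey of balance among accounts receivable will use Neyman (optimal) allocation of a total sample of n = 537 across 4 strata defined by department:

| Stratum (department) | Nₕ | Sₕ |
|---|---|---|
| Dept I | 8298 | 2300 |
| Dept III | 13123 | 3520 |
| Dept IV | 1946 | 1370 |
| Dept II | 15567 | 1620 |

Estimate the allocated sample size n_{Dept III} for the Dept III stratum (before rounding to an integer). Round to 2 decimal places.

266.26

Neyman allocation: nₕ = n·NₕSₕ / Σⱼ NⱼSⱼ.
Σ NⱼSⱼ = 8298·2300 + 13123·3520 + 1946·1370 + 15567·1620 = 9.316292 × 10^7.
n_{Dept III} = 537·13123·3520 / (9.316292 × 10^7) = 266.26.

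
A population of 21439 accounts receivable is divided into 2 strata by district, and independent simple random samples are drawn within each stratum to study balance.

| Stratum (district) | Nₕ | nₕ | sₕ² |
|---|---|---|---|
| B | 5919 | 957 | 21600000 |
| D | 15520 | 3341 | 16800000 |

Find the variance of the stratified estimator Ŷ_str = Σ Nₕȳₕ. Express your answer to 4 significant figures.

1.613 × 10^12

Var(Ŷ_str) = Σₕ Nₕ²(1 − fₕ)sₕ²/nₕ.
B: 5919²·(1 − 957/5919)·21600000/957 = 6.6289831 × 10^11.
D: 15520²·(1 − 3341/15520)·16800000/3341 = 9.5046505 × 10^11.
Sum = 1.6133634 × 10^12.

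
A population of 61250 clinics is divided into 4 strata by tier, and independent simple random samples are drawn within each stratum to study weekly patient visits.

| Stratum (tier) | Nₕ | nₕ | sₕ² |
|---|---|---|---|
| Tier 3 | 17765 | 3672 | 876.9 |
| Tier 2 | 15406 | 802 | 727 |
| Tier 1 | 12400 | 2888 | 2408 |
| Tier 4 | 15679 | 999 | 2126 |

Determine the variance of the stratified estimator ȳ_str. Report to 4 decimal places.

Var(ȳ_str) = Σₕ Wₕ²(1 − fₕ)sₕ²/nₕ with Wₕ = Nₕ/N, N = 61250.
Tier 3: Wₕ = 0.29004082; term = 0.29004082²·(1 − 0.20669856)·876.9/3672 = 0.015936901.
Tier 2: Wₕ = 0.25152653; term = 0.25152653²·(1 − 0.05205764)·727/802 = 0.054363771.
Tier 1: Wₕ = 0.20244898; term = 0.20244898²·(1 − 0.23290323)·2408/2888 = 0.026214443.
Tier 4: Wₕ = 0.25598367; term = 0.25598367²·(1 − 0.06371580)·2126/999 = 0.13056597.
Sum = 0.22708109.

0.2271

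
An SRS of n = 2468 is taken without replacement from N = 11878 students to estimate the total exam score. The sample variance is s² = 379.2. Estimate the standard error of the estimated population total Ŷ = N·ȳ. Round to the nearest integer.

4144

Var(Ŷ) = N²·Var(ȳ) = N²·(1 − n/N)·s²/n.
f = 2468/11878 = 0.20777909; Var(ȳ) = 0.79222091·379.2/2468 = 0.12172211.
Var(Ŷ) = 11878² · 0.12172211 = 1.7173393 × 10^7.
SE(Ŷ) = √(1.7173393 × 10^7) = 4144.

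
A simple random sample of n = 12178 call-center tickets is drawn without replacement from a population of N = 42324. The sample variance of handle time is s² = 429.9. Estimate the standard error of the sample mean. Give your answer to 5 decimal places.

0.15857

Under SRS without replacement, Var(ȳ) = (1 − f)·s²/n with f = n/N = 12178/42324 = 0.28773273.
Var(ȳ) = (1 − 0.28773273)·429.9/12178 = 0.71226727·0.035301363 = 0.025144006.
SE(ȳ) = √(0.025144006) = 0.15857.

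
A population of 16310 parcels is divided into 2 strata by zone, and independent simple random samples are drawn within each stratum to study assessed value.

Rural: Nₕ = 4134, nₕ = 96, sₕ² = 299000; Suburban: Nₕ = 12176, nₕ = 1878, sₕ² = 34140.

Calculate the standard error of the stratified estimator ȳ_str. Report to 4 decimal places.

Var(ȳ_str) = Σₕ Wₕ²(1 − fₕ)sₕ²/nₕ with Wₕ = Nₕ/N, N = 16310.
Rural: Wₕ = 0.25346413; term = 0.25346413²·(1 − 0.02322206)·299000/96 = 195.44692.
Suburban: Wₕ = 0.74653587; term = 0.74653587²·(1 − 0.15423784)·34140/1878 = 8.5687512.
Sum = 204.01567.
SE = √(204.01567) = 14.2834.

14.2834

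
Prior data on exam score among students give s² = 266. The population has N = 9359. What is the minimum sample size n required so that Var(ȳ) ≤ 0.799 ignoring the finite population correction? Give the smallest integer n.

Without fpc, n₀ = s²/D = 266/0.799 = 332.9161.
Rounding up, n = 333.

333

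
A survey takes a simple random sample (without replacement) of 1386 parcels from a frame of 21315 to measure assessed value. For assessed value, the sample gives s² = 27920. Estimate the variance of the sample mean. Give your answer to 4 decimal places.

Under SRS without replacement, Var(ȳ) = (1 − f)·s²/n with f = n/N = 1386/21315 = 0.06502463.
Var(ȳ) = (1 − 0.06502463)·27920/1386 = 0.93497537·20.1443 = 18.834424.

18.8344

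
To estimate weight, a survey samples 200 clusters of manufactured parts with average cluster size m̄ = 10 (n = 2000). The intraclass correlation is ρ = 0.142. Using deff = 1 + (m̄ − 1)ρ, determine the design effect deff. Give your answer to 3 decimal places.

deff = 1 + (10 − 1)·0.142 = 1 + 1.278 = 2.278.

2.278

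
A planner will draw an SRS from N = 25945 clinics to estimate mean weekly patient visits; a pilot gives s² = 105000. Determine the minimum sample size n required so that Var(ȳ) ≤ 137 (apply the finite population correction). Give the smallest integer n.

Without fpc, n₀ = s²/D = 105000/137 = 766.4234.
With fpc, (1 − n/N)·s²/n ≤ D requires n ≥ n₀/(1 + n₀/N) = 766.4234/(1 + 766.4234/25945) = 744.4326.
Rounding up, n = 745.

745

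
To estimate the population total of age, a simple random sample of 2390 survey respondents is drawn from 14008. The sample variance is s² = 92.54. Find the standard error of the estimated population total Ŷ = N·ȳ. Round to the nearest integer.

Var(Ŷ) = N²·Var(ȳ) = N²·(1 − n/N)·s²/n.
f = 2390/14008 = 0.17061679; Var(ȳ) = 0.82938321·92.54/2390 = 0.03211344.
Var(Ŷ) = 14008² · 0.03211344 = 6.3014297 × 10^6.
SE(Ŷ) = √(6.3014297 × 10^6) = 2510.

2510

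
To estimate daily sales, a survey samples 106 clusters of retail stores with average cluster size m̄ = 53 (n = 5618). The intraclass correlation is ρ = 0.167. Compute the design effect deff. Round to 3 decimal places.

9.684

deff = 1 + (53 − 1)·0.167 = 1 + 8.684 = 9.684.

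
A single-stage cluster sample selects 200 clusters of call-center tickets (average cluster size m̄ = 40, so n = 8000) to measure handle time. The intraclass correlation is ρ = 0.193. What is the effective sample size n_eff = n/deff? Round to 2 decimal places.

deff = 1 + (40 − 1)·0.193 = 1 + 7.527 = 8.527.
n_eff = 8000 / 8.527 = 938.20.

938.20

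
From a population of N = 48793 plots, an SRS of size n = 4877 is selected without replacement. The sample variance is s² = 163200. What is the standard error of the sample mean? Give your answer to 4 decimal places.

5.4880

Under SRS without replacement, Var(ȳ) = (1 − f)·s²/n with f = n/N = 4877/48793 = 0.09995286.
Var(ȳ) = (1 − 0.09995286)·163200/4877 = 0.90004714·33.463195 = 30.118453.
SE(ȳ) = √(30.118453) = 5.4880.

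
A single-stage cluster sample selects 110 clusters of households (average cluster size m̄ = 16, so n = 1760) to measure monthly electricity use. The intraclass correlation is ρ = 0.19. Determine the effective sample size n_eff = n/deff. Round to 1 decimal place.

deff = 1 + (16 − 1)·0.19 = 1 + 2.85 = 3.85.
n_eff = 1760 / 3.85 = 457.1.

457.1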